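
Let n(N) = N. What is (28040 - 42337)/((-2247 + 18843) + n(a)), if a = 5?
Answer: -14297/16601 ≈ -0.86121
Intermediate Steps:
(28040 - 42337)/((-2247 + 18843) + n(a)) = (28040 - 42337)/((-2247 + 18843) + 5) = -14297/(16596 + 5) = -14297/16601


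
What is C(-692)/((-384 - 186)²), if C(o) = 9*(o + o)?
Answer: -346/9025 ≈ -0.038338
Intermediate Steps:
C(o) = 18*o (C(o) = 9*(2*o) = 18*o)
C(-692)/((-384 - 186)²) = (18*(-692))/((-384 - 186)²) = -12456/((-570)²) = -12456/324900 = -12456*1/324900 = -346/9025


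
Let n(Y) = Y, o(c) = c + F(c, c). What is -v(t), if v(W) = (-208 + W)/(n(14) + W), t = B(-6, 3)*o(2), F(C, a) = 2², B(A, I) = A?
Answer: -122/11 ≈ -11.091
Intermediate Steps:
F(C, a) = 4
o(c) = 4 + c (o(c) = c + 4 = 4 + c)
t = -36 (t = -6*(4 + 2) = -6*6 = -36)
v(W) = (-208 + W)/(14 + W)
-v(t) = -(-208 - 36)/(14 - 36) = -(-244)/(-22) = -(-1)*(-244)/22 = -1*122/11 = -122/11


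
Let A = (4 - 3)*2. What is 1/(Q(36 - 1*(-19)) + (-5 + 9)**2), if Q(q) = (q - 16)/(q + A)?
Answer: 19/317 ≈ 0.059937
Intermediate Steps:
A = 2 (A = 1*2 = 2)
Q(q) = (-16 + q)/(2 + q) (Q(q) = (q - 16)/(q + 2) = (-16 + q)/(2 + q))
1/(Q(36 - 1*(-19)) + (-5 + 9)**2) = 1/((-16 + (36 - 1*(-19)))/(2 + (36 - 1*(-19))) + (-5 + 9)**2) = 1/((-16 + (36 + 19))/(2 + (36 + 19)) + 4**2) = 1/((-16 + 55)/(2 + 55) + 16) = 1/(39/57 + 16) = 1/((1/57)*39 + 16) = 1/(13/19 + 16) = 1/(317/19) = 19/317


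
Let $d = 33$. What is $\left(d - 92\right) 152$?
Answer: $-8968$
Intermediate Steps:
$\left(d - 92\right) 152 = \left(33 - 92\right) 152 = \left(-59\right) 152 = -8968$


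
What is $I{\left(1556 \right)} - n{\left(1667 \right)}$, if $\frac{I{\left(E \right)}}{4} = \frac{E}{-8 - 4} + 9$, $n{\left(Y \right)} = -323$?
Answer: $- \frac{479}{3} \approx -159.67$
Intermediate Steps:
$I{\left(E \right)} = 36 - \frac{E}{3}$ ($I{\left(E \right)} = 4 \left(\frac{E}{-8 - 4} + 9\right) = 4 \left(\frac{E}{-12} + 9\right) = 4 \left(- \frac{E}{12} + 9\right) = 4 \left(9 - \frac{E}{12}\right) = 36 - \frac{E}{3}$)
$I{\left(1556 \right)} - n{\left(1667 \right)} = \left(36 - \frac{1556}{3}\right) - -323 = \left(36 - \frac{1556}{3}\right) + 323 = - \frac{1448}{3} + 323 = - \frac{479}{3}$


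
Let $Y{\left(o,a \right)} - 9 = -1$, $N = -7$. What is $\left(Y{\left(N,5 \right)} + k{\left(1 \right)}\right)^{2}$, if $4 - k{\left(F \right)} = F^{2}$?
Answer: $121$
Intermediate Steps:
$Y{\left(o,a \right)} = 8$ ($Y{\left(o,a \right)} = 9 - 1 = 8$)
$k{\left(F \right)} = 4 - F^{2}$
$\left(Y{\left(N,5 \right)} + k{\left(1 \right)}\right)^{2} = \left(8 + \left(4 - 1^{2}\right)\right)^{2} = \left(8 + \left(4 - 1\right)\right)^{2} = \left(8 + 3\right)^{2} = 11^{2} = 121$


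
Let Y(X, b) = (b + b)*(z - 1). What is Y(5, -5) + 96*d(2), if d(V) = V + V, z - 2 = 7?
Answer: 304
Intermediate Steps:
z = 9 (z = 2 + 7 = 9)
Y(X, b) = 16*b (Y(X, b) = (b + b)*(9 - 1) = (2*b)*8 = 16*b)
d(V) = 2*V
Y(5, -5) + 96*d(2) = 16*(-5) + 96*(2*2) = -80 + 96*4 = -80 + 384 = 304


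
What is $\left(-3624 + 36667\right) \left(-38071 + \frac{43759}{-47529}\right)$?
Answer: $- \frac{59791979867674}{47529} \approx -1.258 \cdot 10^{9}$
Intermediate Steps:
$\left(-3624 + 36667\right) \left(-38071 + \frac{43759}{-47529}\right) = 33043 \left(-38071 + 43759 \left(- \frac{1}{47529}\right)\right) = 33043 \left(-38071 - \frac{43759}{47529}\right) = 33043 \left(- \frac{1809520318}{47529}\right) = - \frac{59791979867674}{47529}$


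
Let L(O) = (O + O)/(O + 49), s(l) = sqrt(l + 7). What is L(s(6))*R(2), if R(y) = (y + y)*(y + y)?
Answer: -104/597 + 392*sqrt(13)/597 ≈ 2.1933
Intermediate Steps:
R(y) = 4*y**2 (R(y) = (2*y)*(2*y) = 4*y**2)
s(l) = sqrt(7 + l)
L(O) = 2*O/(49 + O) (L(O) = (2*O)/(49 + O) = 2*O/(49 + O))
L(s(6))*R(2) = (2*sqrt(7 + 6)/(49 + sqrt(7 + 6)))*(4*2**2) = (2*sqrt(13)/(49 + sqrt(13)))*(4*4) = (2*sqrt(13)/(49 + sqrt(13)))*16 = 32*sqrt(13)/(49 + sqrt(13))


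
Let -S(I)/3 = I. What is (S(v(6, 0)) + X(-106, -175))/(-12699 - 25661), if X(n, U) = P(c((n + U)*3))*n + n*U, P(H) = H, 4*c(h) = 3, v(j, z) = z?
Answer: -36941/76720 ≈ -0.48150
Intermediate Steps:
c(h) = ¾ (c(h) = (¼)*3 = ¾)
S(I) = -3*I
X(n, U) = 3*n/4 + U*n (X(n, U) = 3*n/4 + n*U = 3*n/4 + U*n)
(S(v(6, 0)) + X(-106, -175))/(-12699 - 25661) = (-3*0 + (¼)*(-106)*(3 + 4*(-175)))/(-12699 - 25661) = (0 + (¼)*(-106)*(3 - 700))/(-38360) = (0 + (¼)*(-106)*(-697))*(-1/38360) = (0 + 36941/2)*(-1/38360) = (36941/2)*(-1/38360) = -36941/76720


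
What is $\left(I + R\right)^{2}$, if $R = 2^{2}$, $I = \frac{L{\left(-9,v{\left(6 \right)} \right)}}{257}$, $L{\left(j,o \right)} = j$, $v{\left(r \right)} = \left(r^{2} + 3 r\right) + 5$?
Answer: $\frac{1038361}{66049} \approx 15.721$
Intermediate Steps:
$v{\left(r \right)} = 5 + r^{2} + 3 r$
$I = - \frac{9}{257} \approx -0.035019$
$R = 4$
$\left(I + R\right)^{2} = \left(- \frac{9}{257} + 4\right)^{2} = \left(\frac{1019}{257}\right)^{2} = \frac{1038361}{66049}$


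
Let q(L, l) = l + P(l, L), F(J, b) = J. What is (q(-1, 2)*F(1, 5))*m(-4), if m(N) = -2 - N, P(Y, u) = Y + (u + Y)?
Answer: 10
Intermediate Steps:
P(Y, u) = u + 2*Y (P(Y, u) = Y + (Y + u) = u + 2*Y)
q(L, l) = L + 3*l (q(L, l) = l + (L + 2*l) = L + 3*l)
(q(-1, 2)*F(1, 5))*m(-4) = ((-1 + 3*2)*1)*(-2 - 1*(-4)) = ((-1 + 6)*1)*(-2 + 4) = (5*1)*2 = 5*2 = 10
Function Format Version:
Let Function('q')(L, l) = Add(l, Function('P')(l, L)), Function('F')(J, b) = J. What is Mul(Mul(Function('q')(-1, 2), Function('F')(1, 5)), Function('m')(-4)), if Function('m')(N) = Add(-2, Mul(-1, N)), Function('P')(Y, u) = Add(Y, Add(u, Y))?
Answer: 10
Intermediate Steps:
Function('P')(Y, u) = Add(u, Mul(2, Y)) (Function('P')(Y, u) = Add(Y, Add(Y, u)) = Add(u, Mul(2, Y)))
Function('q')(L, l) = Add(L, Mul(3, l)) (Function('q')(L, l) = Add(l, Add(L, Mul(2, l))) = Add(L, Mul(3, l)))
Mul(Mul(Function('q')(-1, 2), Function('F')(1, 5)), Function('m')(-4)) = Mul(Mul(Add(-1, Mul(3, 2)), 1), Add(-2, Mul(-1, -4))) = Mul(Mul(Add(-1, 6), 1), Add(-2, 4)) = Mul(Mul(5, 1), 2) = Mul(5, 2) = 10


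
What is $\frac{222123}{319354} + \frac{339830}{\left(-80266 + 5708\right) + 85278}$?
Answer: $\frac{5545361419}{171173744} \approx 32.396$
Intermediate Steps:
$\frac{222123}{319354} + \frac{339830}{\left(-80266 + 5708\right) + 85278} = 222123 \cdot \frac{1}{319354} + \frac{339830}{-74558 + 85278} = \frac{222123}{319354} + \frac{339830}{10720} = \frac{222123}{319354} + 339830 \cdot \frac{1}{10720} = \frac{222123}{319354} + \frac{33983}{1072} = \frac{5545361419}{171173744}$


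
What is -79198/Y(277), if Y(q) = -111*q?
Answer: 79198/30747 ≈ 2.5758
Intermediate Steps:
-79198/Y(277) = -79198/((-111*277)) = -79198/(-30747) = -79198*(-1/30747) = 79198/30747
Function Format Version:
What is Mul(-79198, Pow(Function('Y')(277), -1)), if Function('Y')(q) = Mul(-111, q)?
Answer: Rational(79198, 30747) ≈ 2.5758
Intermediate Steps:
Mul(-79198, Pow(Function('Y')(277), -1)) = Mul(-79198, Pow(Mul(-111, 277), -1)) = Mul(-79198, Pow(-30747, -1)) = Mul(-79198, Rational(-1, 30747)) = Rational(79198, 30747)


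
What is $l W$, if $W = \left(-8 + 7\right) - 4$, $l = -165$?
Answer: $825$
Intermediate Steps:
$W = -5$ ($W = -1 - 4 = -5$)
$l W = \left(-165\right) \left(-5\right) = 825$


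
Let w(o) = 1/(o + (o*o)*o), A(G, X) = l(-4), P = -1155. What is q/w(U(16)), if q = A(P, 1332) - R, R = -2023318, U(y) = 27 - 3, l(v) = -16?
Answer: 28018686096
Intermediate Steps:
U(y) = 24
A(G, X) = -16
w(o) = 1/(o + o**3) (w(o) = 1/(o + o**2*o) = 1/(o + o**3))
q = 2023302 (q = -16 - 1*(-2023318) = -16 + 2023318 = 2023302)
q/w(U(16)) = 2023302/(1/(24 + 24**3)) = 2023302/(1/(24 + 13824)) = 2023302/(1/13848) = 2023302*13848 = 28018686096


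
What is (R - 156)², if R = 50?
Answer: 11236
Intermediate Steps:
(R - 156)² = (50 - 156)² = (-106)² = 11236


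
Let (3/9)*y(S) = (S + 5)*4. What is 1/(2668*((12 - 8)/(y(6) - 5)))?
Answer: 127/10672 ≈ 0.011900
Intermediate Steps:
y(S) = 60 + 12*S (y(S) = 3*((S + 5)*4) = 3*((5 + S)*4) = 3*(20 + 4*S) = 60 + 12*S)
1/(2668*((12 - 8)/(y(6) - 5))) = 1/(2668*((12 - 8)/((60 + 12*6) - 5))) = 1/(2668*(4/((60 + 72) - 5))) = 1/(2668*(4/(132 - 5))) = 1/(2668*(4/127)) = 1/(10672/127) = 127/10672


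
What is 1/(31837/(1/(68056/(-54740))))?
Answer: -13685/541674718 ≈ -2.5264e-5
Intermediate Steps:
1/(31837/(1/(68056/(-54740)))) = 1/(31837/(1/(68056*(-1/54740)))) = 1/(31837/(1/(-17014/13685))) = 1/(31837/(-13685/17014)) = 1/(31837*(-17014/13685)) = 1/(-541674718/13685) = -13685/541674718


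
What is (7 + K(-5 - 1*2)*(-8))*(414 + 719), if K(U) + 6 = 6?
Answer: 7931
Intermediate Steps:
K(U) = 0 (K(U) = -6 + 6 = 0)
(7 + K(-5 - 1*2)*(-8))*(414 + 719) = (7 + 0*(-8))*(414 + 719) = (7 + 0)*1133 = 7*1133 = 7931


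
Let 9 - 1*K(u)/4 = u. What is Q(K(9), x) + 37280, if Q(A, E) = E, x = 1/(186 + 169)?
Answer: 13234401/355 ≈ 37280.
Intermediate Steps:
K(u) = 36 - 4*u
x = 1/355 ≈ 0.0028169
Q(K(9), x) + 37280 = 1/355 + 37280 = 13234401/355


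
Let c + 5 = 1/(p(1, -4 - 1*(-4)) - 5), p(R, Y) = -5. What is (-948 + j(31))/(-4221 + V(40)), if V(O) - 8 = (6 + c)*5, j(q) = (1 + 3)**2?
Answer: 1864/8417 ≈ 0.22146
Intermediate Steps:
c = -51/10 (c = -5 + 1/(-5 - 5) = -5 + 1/(-10) = -5 - 1/10 = -51/10 ≈ -5.1000)
j(q) = 16 (j(q) = 4**2 = 16)
V(O) = 25/2 (V(O) = 8 + (6 - 51/10)*5 = 8 + (9/10)*5 = 8 + 9/2 = 25/2)
(-948 + j(31))/(-4221 + V(40)) = (-948 + 16)/(-4221 + 25/2) = -932/(-8417/2) = -932*(-2/8417) = 1864/8417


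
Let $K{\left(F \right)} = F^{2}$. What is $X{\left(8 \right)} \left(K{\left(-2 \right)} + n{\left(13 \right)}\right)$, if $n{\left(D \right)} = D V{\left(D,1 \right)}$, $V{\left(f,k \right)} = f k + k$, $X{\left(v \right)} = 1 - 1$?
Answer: $0$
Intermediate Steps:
$X{\left(v \right)} = 0$ ($X{\left(v \right)} = 1 - 1 = 0$)
$V{\left(f,k \right)} = k + f k$
$n{\left(D \right)} = D \left(1 + D\right)$ ($n{\left(D \right)} = D 1 \left(1 + D\right) = D \left(1 + D\right)$)
$X{\left(8 \right)} \left(K{\left(-2 \right)} + n{\left(13 \right)}\right) = 0 \left(\left(-2\right)^{2} + 13 \left(1 + 13\right)\right) = 0 \left(4 + 13 \cdot 14\right) = 0 \left(4 + 182\right) = 0 \cdot 186 = 0$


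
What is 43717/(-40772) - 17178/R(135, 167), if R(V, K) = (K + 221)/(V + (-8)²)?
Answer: -34848215995/3954884 ≈ -8811.4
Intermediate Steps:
R(V, K) = (221 + K)/(64 + V) (R(V, K) = (221 + K)/(V + 64) = (221 + K)/(64 + V))
43717/(-40772) - 17178/R(135, 167) = 43717/(-40772) - 17178*(64 + 135)/(221 + 167) = 43717*(-1/40772) - 17178/(388/199) = -43717/40772 - 17178/((1/199)*388) = -43717/40772 - 17178/388/199 = -43717/40772 - 17178*199/388 = -43717/40772 - 1709211/194 = -34848215995/3954884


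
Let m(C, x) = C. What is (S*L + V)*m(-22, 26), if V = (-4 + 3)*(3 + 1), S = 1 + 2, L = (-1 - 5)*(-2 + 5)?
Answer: 1276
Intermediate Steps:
L = -18 (L = -6*3 = -18)
S = 3
V = -4 (V = -1*4 = -4)
(S*L + V)*m(-22, 26) = (3*(-18) - 4)*(-22) = (-54 - 4)*(-22) = -58*(-22) = 1276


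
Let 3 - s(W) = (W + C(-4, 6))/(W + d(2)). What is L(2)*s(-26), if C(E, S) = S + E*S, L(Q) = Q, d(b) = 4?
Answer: 2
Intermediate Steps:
s(W) = 3 - (-18 + W)/(4 + W) (s(W) = 3 - (W + 6*(1 - 4))/(W + 4) = 3 - (W + 6*(-3))/(4 + W) = 3 - (W - 18)/(4 + W) = 3 - (-18 + W)/(4 + W))
L(2)*s(-26) = 2*(2*(15 - 26)/(4 - 26)) = 2*(2*(-11)/(-22)) = 2*(2*(-1/22)*(-11)) = 2*1 = 2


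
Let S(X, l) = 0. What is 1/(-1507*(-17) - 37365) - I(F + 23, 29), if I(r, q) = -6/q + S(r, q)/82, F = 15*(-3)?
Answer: 70447/340634 ≈ 0.20681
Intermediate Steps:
F = -45
I(r, q) = -6/q (I(r, q) = -6/q + 0/82 = -6/q + 0*(1/82) = -6/q + 0 = -6/q)
1/(-1507*(-17) - 37365) - I(F + 23, 29) = 1/(-1507*(-17) - 37365) - (-6)/29 = 1/(25619 - 37365) - (-6)/29 = 1/(-11746) - 1*(-6/29) = -1/11746 + 6/29 = 70447/340634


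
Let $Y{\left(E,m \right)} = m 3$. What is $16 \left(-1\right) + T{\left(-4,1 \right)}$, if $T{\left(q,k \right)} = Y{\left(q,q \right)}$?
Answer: $-28$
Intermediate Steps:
$Y{\left(E,m \right)} = 3 m$
$T{\left(q,k \right)} = 3 q$
$16 \left(-1\right) + T{\left(-4,1 \right)} = 16 \left(-1\right) + 3 \left(-4\right) = -16 - 12 = -28$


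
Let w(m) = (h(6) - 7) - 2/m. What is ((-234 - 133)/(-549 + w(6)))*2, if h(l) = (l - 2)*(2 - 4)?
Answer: 2202/1693 ≈ 1.3006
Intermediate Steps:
h(l) = 4 - 2*l (h(l) = (-2 + l)*(-2) = 4 - 2*l)
w(m) = -15 - 2/m (w(m) = ((4 - 2*6) - 7) - 2/m = ((4 - 12) - 7) - 2/m = (-8 - 7) - 2/m = -15 - 2/m)
((-234 - 133)/(-549 + w(6)))*2 = ((-234 - 133)/(-549 + (-15 - 2/6)))*2 = -367/(-549 + (-15 - 2*⅙))*2 = -367/(-549 + (-15 - ⅓))*2 = -367/(-549 - 46/3)*2 = -367/(-1693/3)*2 = -367*(-3/1693)*2 = (1101/1693)*2 = 2202/1693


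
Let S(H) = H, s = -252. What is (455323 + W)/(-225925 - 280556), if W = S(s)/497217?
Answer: -10780682659/11991950637 ≈ -0.89899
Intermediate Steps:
W = -12/23677 (W = -252/497217 = -252*1/497217 = -12/23677 ≈ -0.00050682)
(455323 + W)/(-225925 - 280556) = (455323 - 12/23677)/(-225925 - 280556) = (10780682659/23677)/(-506481) = (10780682659/23677)*(-1/506481) = -10780682659/11991950637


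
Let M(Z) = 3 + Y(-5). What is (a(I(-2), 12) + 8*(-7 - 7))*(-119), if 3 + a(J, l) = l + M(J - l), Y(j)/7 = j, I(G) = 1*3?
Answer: 16065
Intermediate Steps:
I(G) = 3
Y(j) = 7*j
M(Z) = -32 (M(Z) = 3 + 7*(-5) = 3 - 35 = -32)
a(J, l) = -35 + l (a(J, l) = -3 + (l - 32) = -3 + (-32 + l) = -35 + l)
(a(I(-2), 12) + 8*(-7 - 7))*(-119) = ((-35 + 12) + 8*(-7 - 7))*(-119) = (-23 + 8*(-14))*(-119) = (-23 - 112)*(-119) = -135*(-119) = 16065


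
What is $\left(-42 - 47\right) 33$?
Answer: $-2937$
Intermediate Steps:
$\left(-42 - 47\right) 33 = \left(-89\right) 33 = -2937$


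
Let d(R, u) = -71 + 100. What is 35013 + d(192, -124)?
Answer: 35042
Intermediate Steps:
d(R, u) = 29
35013 + d(192, -124) = 35013 + 29 = 35042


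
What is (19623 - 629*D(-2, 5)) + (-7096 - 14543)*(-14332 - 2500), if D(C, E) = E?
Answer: 364244126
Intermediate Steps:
(19623 - 629*D(-2, 5)) + (-7096 - 14543)*(-14332 - 2500) = (19623 - 629*5) + (-7096 - 14543)*(-14332 - 2500) = (19623 - 3145) - 21639*(-16832) = 16478 + 364227648 = 364244126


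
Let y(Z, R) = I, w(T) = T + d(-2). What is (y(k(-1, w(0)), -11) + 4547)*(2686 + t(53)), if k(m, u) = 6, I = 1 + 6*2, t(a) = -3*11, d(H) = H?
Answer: 12097680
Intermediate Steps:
w(T) = -2 + T (w(T) = T - 2 = -2 + T)
t(a) = -33
I = 13 (I = 1 + 12 = 13)
y(Z, R) = 13
(y(k(-1, w(0)), -11) + 4547)*(2686 + t(53)) = (13 + 4547)*(2686 - 33) = 4560*2653 = 12097680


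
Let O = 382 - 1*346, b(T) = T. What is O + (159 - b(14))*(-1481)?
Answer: -214709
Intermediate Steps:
O = 36 (O = 382 - 346 = 36)
O + (159 - b(14))*(-1481) = 36 + (159 - 1*14)*(-1481) = 36 + (159 - 14)*(-1481) = 36 + 145*(-1481) = 36 - 214745 = -214709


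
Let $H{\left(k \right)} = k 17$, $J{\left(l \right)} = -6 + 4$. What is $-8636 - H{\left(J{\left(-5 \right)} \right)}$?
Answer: $-8602$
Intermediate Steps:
$J{\left(l \right)} = -2$
$H{\left(k \right)} = 17 k$
$-8636 - H{\left(J{\left(-5 \right)} \right)} = -8636 - 17 \left(-2\right) = -8636 - -34 = -8636 + 34 = -8602$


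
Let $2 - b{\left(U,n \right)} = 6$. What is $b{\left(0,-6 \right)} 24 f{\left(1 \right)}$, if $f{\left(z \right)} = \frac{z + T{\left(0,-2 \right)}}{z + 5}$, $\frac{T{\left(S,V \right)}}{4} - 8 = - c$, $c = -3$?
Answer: $-720$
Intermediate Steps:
$T{\left(S,V \right)} = 44$ ($T{\left(S,V \right)} = 32 + 4 \left(\left(-1\right) \left(-3\right)\right) = 32 + 4 \cdot 3 = 32 + 12 = 44$)
$b{\left(U,n \right)} = -4$ ($b{\left(U,n \right)} = 2 - 6 = -4$)
$f{\left(z \right)} = \frac{44 + z}{5 + z}$ ($f{\left(z \right)} = \frac{z + 44}{z + 5} = \frac{44 + z}{5 + z}$)
$b{\left(0,-6 \right)} 24 f{\left(1 \right)} = \left(-4\right) 24 \frac{44 + 1}{5 + 1} = - 96 \cdot \frac{1}{6} \cdot 45 = \left(-96\right) \frac{15}{2} = -720$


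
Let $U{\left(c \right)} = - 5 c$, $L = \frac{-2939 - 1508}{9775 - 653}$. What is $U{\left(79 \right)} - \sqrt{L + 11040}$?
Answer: $-395 - \frac{\sqrt{918607593826}}{9122} \approx -500.07$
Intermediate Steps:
$L = - \frac{4447}{9122} \approx -0.4875$
$U{\left(79 \right)} - \sqrt{L + 11040} = \left(-5\right) 79 - \sqrt{- \frac{4447}{9122} + 11040} = -395 - \sqrt{\frac{100702433}{9122}} = -395 - \frac{\sqrt{918607593826}}{9122}$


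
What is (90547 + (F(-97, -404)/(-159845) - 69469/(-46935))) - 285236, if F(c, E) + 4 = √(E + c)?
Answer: -41731687487618/214352145 - I*√501/159845 ≈ -1.9469e+5 - 0.00014003*I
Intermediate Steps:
F(c, E) = -4 + √(E + c)
(90547 + (F(-97, -404)/(-159845) - 69469/(-46935))) - 285236 = (90547 + ((-4 + √(-404 - 97))/(-159845) - 69469/(-46935))) - 285236 = (90547 + ((-4 + √(-501))*(-1/159845) - 69469*(-1/46935))) - 285236 = (90547 + ((-4 + I*√501)*(-1/159845) + 69469/46935)) - 285236 = (90547 + ((4/159845 - I*√501/159845) + 69469/46935)) - 285236 = (90547 + (317270287/214352145 - I*√501/159845)) - 285236 = (19409260943602/214352145 - I*√501/159845) - 285236 = -41731687487618/214352145 - I*√501/159845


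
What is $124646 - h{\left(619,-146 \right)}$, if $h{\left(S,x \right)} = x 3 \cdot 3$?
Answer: $125960$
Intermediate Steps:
$h{\left(S,x \right)} = 9 x$ ($h{\left(S,x \right)} = 3 x 3 = 9 x$)
$124646 - h{\left(619,-146 \right)} = 124646 - 9 \left(-146\right) = 124646 - -1314 = 124646 + 1314 = 125960$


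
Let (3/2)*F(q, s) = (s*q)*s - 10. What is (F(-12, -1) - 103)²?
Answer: 124609/9 ≈ 13845.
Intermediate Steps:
F(q, s) = -20/3 + 2*q*s²/3 (F(q, s) = 2*((s*q)*s - 10)/3 = 2*((q*s)*s - 10)/3 = 2*(q*s² - 10)/3 = 2*(-10 + q*s²)/3 = -20/3 + 2*q*s²/3)
(F(-12, -1) - 103)² = ((-20/3 + (⅔)*(-12)*(-1)²) - 103)² = ((-20/3 + (⅔)*(-12)*1) - 103)² = ((-20/3 - 8) - 103)² = (-44/3 - 103)² = (-353/3)² = 124609/9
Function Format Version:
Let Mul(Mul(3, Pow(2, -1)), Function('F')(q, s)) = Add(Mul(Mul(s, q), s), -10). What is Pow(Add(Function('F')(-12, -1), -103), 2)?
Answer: Rational(124609, 9) ≈ 13845.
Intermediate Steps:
Function('F')(q, s) = Add(Rational(-20, 3), Mul(Rational(2, 3), q, Pow(s, 2))) (Function('F')(q, s) = Mul(Rational(2, 3), Add(Mul(Mul(s, q), s), -10)) = Mul(Rational(2, 3), Add(Mul(Mul(q, s), s), -10)) = Mul(Rational(2, 3), Add(Mul(q, Pow(s, 2)), -10)) = Mul(Rational(2, 3), Add(-10, Mul(q, Pow(s, 2)))) = Add(Rational(-20, 3), Mul(Rational(2, 3), q, Pow(s, 2))))
Pow(Add(Function('F')(-12, -1), -103), 2) = Pow(Add(Add(Rational(-20, 3), Mul(Rational(2, 3), -12, Pow(-1, 2))), -103), 2) = Pow(Add(Add(Rational(-20, 3), Mul(Rational(2, 3), -12, 1)), -103), 2) = Pow(Add(Add(Rational(-20, 3), -8), -103), 2) = Pow(Add(Rational(-44, 3), -103), 2) = Pow(Rational(-353, 3), 2) = Rational(124609, 9)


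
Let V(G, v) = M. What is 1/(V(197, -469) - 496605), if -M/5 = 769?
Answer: -1/500450 ≈ -1.9982e-6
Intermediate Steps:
M = -3845 (M = -5*769 = -3845)
V(G, v) = -3845
1/(V(197, -469) - 496605) = 1/(-3845 - 496605) = 1/(-500450) = -1/500450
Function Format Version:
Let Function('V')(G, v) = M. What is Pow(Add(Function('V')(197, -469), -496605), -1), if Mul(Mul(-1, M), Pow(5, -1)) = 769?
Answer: Rational(-1, 500450) ≈ -1.9982e-6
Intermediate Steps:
M = -3845 (M = Mul(-5, 769) = -3845)
Function('V')(G, v) = -3845
Pow(Add(Function('V')(197, -469), -496605), -1) = Pow(Add(-3845, -496605), -1) = Pow(-500450, -1) = Rational(-1, 500450)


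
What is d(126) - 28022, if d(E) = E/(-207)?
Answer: -644520/23 ≈ -28023.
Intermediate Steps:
d(E) = -E/207 (d(E) = E*(-1/207) = -E/207)
d(126) - 28022 = -1/207*126 - 28022 = -14/23 - 28022 = -644520/23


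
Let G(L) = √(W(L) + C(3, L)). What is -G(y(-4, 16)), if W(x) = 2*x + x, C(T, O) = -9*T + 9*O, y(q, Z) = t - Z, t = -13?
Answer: -5*I*√15 ≈ -19.365*I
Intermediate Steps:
y(q, Z) = -13 - Z
W(x) = 3*x
G(L) = √(-27 + 12*L) (G(L) = √(3*L + (-9*3 + 9*L)) = √(3*L + (-27 + 9*L)) = √(-27 + 12*L))
-G(y(-4, 16)) = -√(-27 + 12*(-13 - 1*16)) = -√(-27 + 12*(-13 - 16)) = -√(-27 + 12*(-29)) = -√(-27 - 348) = -√(-375) = -5*I*√15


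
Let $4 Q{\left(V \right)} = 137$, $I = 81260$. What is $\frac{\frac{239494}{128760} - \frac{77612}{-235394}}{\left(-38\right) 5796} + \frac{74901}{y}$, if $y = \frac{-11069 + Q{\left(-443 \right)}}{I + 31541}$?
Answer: $- \frac{3156022140038367090871}{4121942923487520} \approx -7.6566 \cdot 10^{5}$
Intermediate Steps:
$Q{\left(V \right)} = \frac{137}{4}$ ($Q{\left(V \right)} = \frac{1}{4} \cdot 137 = \frac{137}{4}$)
$y = - \frac{44139}{451204}$ ($y = \frac{-11069 + \frac{137}{4}}{81260 + 31541} = - \frac{44139}{4 \cdot 112801} = \left(- \frac{44139}{4}\right) \frac{1}{112801} = - \frac{44139}{451204} \approx -0.097825$)
$\frac{\frac{239494}{128760} - \frac{77612}{-235394}}{\left(-38\right) 5796} + \frac{74901}{y} = \frac{\frac{239494}{128760} - \frac{77612}{-235394}}{\left(-38\right) 5796} + \frac{74901}{- \frac{44139}{451204}} = \frac{239494 \cdot \frac{1}{128760} - - \frac{38806}{117697}}{-220248} + 74901 \left(- \frac{451204}{44139}\right) = \left(\frac{119747}{64380} + \frac{38806}{117697}\right) \left(- \frac{1}{220248}\right) - \frac{11265210268}{14713} = \frac{448437647}{204792780} \left(- \frac{1}{220248}\right) - \frac{11265210268}{14713} = - \frac{2785327}{280156523040} - \frac{11265210268}{14713} = - \frac{3156022140038367090871}{4121942923487520}$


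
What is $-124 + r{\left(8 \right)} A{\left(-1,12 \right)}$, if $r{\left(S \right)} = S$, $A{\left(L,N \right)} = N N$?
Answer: $1028$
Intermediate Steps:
$A{\left(L,N \right)} = N^{2}$
$-124 + r{\left(8 \right)} A{\left(-1,12 \right)} = -124 + 8 \cdot 12^{2} = -124 + 8 \cdot 144 = -124 + 1152 = 1028$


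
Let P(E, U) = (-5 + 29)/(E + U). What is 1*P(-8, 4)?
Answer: -6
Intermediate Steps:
P(E, U) = 24/(E + U)
1*P(-8, 4) = 1*(24/(-8 + 4)) = 1*(24/(-4)) = 1*(24*(-¼)) = 1*(-6) = -6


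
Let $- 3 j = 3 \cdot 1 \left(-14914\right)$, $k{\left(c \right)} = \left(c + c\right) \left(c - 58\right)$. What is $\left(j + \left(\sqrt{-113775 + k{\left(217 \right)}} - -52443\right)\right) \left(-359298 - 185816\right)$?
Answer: $-36717243698 - 545114 i \sqrt{44769} \approx -3.6717 \cdot 10^{10} - 1.1534 \cdot 10^{8} i$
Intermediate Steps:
$k{\left(c \right)} = 2 c \left(-58 + c\right)$
$j = 14914$ ($j = - \frac{3 \cdot 1 \left(-14914\right)}{3} = - \frac{3 \left(-14914\right)}{3} = \left(- \frac{1}{3}\right) \left(-44742\right) = 14914$)
$\left(j + \left(\sqrt{-113775 + k{\left(217 \right)}} - -52443\right)\right) \left(-359298 - 185816\right) = \left(14914 + \left(\sqrt{-113775 + 2 \cdot 217 \left(-58 + 217\right)} - -52443\right)\right) \left(-359298 - 185816\right) = \left(14914 + \left(\sqrt{-113775 + 2 \cdot 217 \cdot 159} + 52443\right)\right) \left(-545114\right) = \left(14914 + \left(\sqrt{-113775 + 69006} + 52443\right)\right) \left(-545114\right) = \left(14914 + \left(\sqrt{-44769} + 52443\right)\right) \left(-545114\right) = \left(14914 + \left(i \sqrt{44769} + 52443\right)\right) \left(-545114\right) = \left(14914 + \left(52443 + i \sqrt{44769}\right)\right) \left(-545114\right) = \left(67357 + i \sqrt{44769}\right) \left(-545114\right) = -36717243698 - 545114 i \sqrt{44769}$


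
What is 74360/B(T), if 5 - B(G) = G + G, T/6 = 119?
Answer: -74360/1423 ≈ -52.256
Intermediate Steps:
T = 714 (T = 6*119 = 714)
B(G) = 5 - 2*G (B(G) = 5 - (G + G) = 5 - 2*G)
74360/B(T) = 74360/(5 - 2*714) = 74360/(5 - 1428) = 74360/(-1423) = 74360*(-1/1423) = -74360/1423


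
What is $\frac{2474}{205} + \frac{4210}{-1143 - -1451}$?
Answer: $\frac{812521}{31570} \approx 25.737$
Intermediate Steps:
$\frac{2474}{205} + \frac{4210}{-1143 - -1451} = 2474 \cdot \frac{1}{205} + \frac{4210}{-1143 + 1451} = \frac{2474}{205} + \frac{4210}{308} = \frac{2474}{205} + 4210 \cdot \frac{1}{308} = \frac{2474}{205} + \frac{2105}{154} = \frac{812521}{31570}$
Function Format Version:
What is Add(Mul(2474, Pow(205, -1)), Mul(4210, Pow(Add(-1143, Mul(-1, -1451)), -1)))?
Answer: Rational(812521, 31570) ≈ 25.737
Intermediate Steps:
Add(Mul(2474, Pow(205, -1)), Mul(4210, Pow(Add(-1143, Mul(-1, -1451)), -1))) = Add(Mul(2474, Rational(1, 205)), Mul(4210, Pow(Add(-1143, 1451), -1))) = Add(Rational(2474, 205), Mul(4210, Pow(308, -1))) = Add(Rational(2474, 205), Mul(4210, Rational(1, 308))) = Add(Rational(2474, 205), Rational(2105, 154)) = Rational(812521, 31570)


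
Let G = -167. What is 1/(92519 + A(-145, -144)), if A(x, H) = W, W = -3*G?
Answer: 1/93020 ≈ 1.0750e-5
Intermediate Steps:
W = 501 (W = -3*(-167) = 501)
A(x, H) = 501
1/(92519 + A(-145, -144)) = 1/(92519 + 501) = 1/93020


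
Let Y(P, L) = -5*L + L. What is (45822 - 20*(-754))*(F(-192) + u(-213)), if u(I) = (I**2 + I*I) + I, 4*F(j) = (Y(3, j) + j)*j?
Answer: 3829335054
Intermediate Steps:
Y(P, L) = -4*L
F(j) = -3*j**2/4 (F(j) = ((-4*j + j)*j)/4 = ((-3*j)*j)/4 = (-3*j**2)/4 = -3*j**2/4)
u(I) = I + 2*I**2 (u(I) = (I**2 + I**2) + I = 2*I**2 + I = I + 2*I**2)
(45822 - 20*(-754))*(F(-192) + u(-213)) = (45822 - 20*(-754))*(-3/4*(-192)**2 - 213*(1 + 2*(-213))) = (45822 + 15080)*(-3/4*36864 - 213*(1 - 426)) = 60902*(-27648 - 213*(-425)) = 60902*(-27648 + 90525) = 60902*62877 = 3829335054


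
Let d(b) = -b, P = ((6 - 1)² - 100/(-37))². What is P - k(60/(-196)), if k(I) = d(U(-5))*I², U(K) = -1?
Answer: 2522242600/3286969 ≈ 767.35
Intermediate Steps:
P = 1050625/1369 (P = (5² - 100*(-1/37))² = (25 + 100/37)² = (1025/37)² = 1050625/1369 ≈ 767.44)
k(I) = I² (k(I) = (-1*(-1))*I² = 1*I² = I²)
P - k(60/(-196)) = 1050625/1369 - (60/(-196))² = 1050625/1369 - (60*(-1/196))² = 1050625/1369 - (-15/49)² = 1050625/1369 - 1*225/2401 = 1050625/1369 - 225/2401 = 2522242600/3286969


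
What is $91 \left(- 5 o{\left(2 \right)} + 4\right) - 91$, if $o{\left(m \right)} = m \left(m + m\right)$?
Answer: $-3367$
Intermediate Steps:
$o{\left(m \right)} = 2 m^{2}$ ($o{\left(m \right)} = m 2 m = 2 m^{2}$)
$91 \left(- 5 o{\left(2 \right)} + 4\right) - 91 = 91 \left(- 5 \cdot 2 \cdot 2^{2} + 4\right) - 91 = 91 \left(- 5 \cdot 2 \cdot 4 + 4\right) - 91 = 91 \left(\left(-5\right) 8 + 4\right) - 91 = 91 \left(-40 + 4\right) - 91 = 91 \left(-36\right) - 91 = -3276 - 91 = -3367$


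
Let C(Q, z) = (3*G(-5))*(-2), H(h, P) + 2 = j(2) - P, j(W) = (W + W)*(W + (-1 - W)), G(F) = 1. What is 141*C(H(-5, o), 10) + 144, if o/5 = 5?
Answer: -702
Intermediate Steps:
o = 25 (o = 5*5 = 25)
j(W) = -2*W (j(W) = (2*W)*(-1) = -2*W)
H(h, P) = -6 - P (H(h, P) = -2 + (-2*2 - P) = -2 + (-4 - P) = -6 - P)
C(Q, z) = -6 (C(Q, z) = (3*1)*(-2) = 3*(-2) = -6)
141*C(H(-5, o), 10) + 144 = 141*(-6) + 144 = -846 + 144 = -702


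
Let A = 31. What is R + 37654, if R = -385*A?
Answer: 25719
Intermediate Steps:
R = -11935 (R = -385*31 = -11935)
R + 37654 = -11935 + 37654 = 25719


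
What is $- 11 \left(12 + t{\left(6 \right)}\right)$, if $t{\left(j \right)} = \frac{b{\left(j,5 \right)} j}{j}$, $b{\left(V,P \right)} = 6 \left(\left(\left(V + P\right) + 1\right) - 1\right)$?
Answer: $-858$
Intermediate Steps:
$b{\left(V,P \right)} = 6 P + 6 V$ ($b{\left(V,P \right)} = 6 \left(\left(\left(P + V\right) + 1\right) - 1\right) = 6 \left(\left(1 + P + V\right) - 1\right) = 6 \left(P + V\right) = 6 P + 6 V$)
$t{\left(j \right)} = 30 + 6 j$ ($t{\left(j \right)} = \frac{\left(6 \cdot 5 + 6 j\right) j}{j} = \frac{\left(30 + 6 j\right) j}{j} = \frac{j \left(30 + 6 j\right)}{j} = 30 + 6 j$)
$- 11 \left(12 + t{\left(6 \right)}\right) = - 11 \left(12 + \left(30 + 6 \cdot 6\right)\right) = - 11 \left(12 + \left(30 + 36\right)\right) = - 11 \left(12 + 66\right) = \left(-11\right) 78 = -858$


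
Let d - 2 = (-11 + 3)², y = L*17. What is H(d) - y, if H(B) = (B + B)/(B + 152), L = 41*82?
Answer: -6229720/109 ≈ -57153.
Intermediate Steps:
L = 3362
y = 57154 (y = 3362*17 = 57154)
d = 66 (d = 2 + (-11 + 3)² = 2 + (-8)² = 2 + 64 = 66)
H(B) = 2*B/(152 + B) (H(B) = (2*B)/(152 + B) = 2*B/(152 + B))
H(d) - y = 2*66/(152 + 66) - 1*57154 = 2*66/218 - 57154 = 2*66*(1/218) - 57154 = 66/109 - 57154 = -6229720/109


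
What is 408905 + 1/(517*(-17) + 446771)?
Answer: 179093029711/437982 ≈ 4.0891e+5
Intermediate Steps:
408905 + 1/(517*(-17) + 446771) = 408905 + 1/(-8789 + 446771) = 408905 + 1/437982 = 179093029711/437982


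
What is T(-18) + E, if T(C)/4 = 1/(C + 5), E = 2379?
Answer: 30923/13 ≈ 2378.7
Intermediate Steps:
T(C) = 4/(5 + C) (T(C) = 4/(C + 5) = 4/(5 + C))
T(-18) + E = 4/(5 - 18) + 2379 = 4/(-13) + 2379 = 4*(-1/13) + 2379 = -4/13 + 2379 = 30923/13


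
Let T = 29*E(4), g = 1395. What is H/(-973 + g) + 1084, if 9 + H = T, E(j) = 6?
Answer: 457613/422 ≈ 1084.4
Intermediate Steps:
T = 174 (T = 29*6 = 174)
H = 165 (H = -9 + 174 = 165)
H/(-973 + g) + 1084 = 165/(-973 + 1395) + 1084 = 165/422 + 1084 = 457613/422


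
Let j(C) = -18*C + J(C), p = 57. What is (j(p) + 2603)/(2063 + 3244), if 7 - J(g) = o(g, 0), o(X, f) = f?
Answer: 528/1769 ≈ 0.29847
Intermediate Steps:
J(g) = 7 (J(g) = 7 - 1*0 = 7 + 0 = 7)
j(C) = 7 - 18*C (j(C) = -18*C + 7 = 7 - 18*C)
(j(p) + 2603)/(2063 + 3244) = ((7 - 18*57) + 2603)/(2063 + 3244) = ((7 - 1026) + 2603)/5307 = (-1019 + 2603)*(1/5307) = 1584*(1/5307) = 528/1769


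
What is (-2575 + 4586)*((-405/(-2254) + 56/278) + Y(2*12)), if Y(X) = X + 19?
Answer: 27332637215/313306 ≈ 87239.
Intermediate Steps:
Y(X) = 19 + X
(-2575 + 4586)*((-405/(-2254) + 56/278) + Y(2*12)) = (-2575 + 4586)*((-405/(-2254) + 56/278) + (19 + 2*12)) = 2011*((-405*(-1/2254) + 56*(1/278)) + (19 + 24)) = 2011*((405/2254 + 28/139) + 43) = 2011*(119407/313306 + 43) = 2011*(13591565/313306) = 27332637215/313306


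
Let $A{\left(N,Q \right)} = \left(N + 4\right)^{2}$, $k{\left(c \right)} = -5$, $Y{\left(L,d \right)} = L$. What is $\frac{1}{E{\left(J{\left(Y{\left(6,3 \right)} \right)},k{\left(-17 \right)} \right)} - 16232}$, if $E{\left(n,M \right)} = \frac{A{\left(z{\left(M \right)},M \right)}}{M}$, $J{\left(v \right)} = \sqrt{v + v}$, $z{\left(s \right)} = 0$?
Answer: $- \frac{5}{81176} \approx -6.1595 \cdot 10^{-5}$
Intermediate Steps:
$A{\left(N,Q \right)} = \left(4 + N\right)^{2}$
$J{\left(v \right)} = \sqrt{2} \sqrt{v}$ ($J{\left(v \right)} = \sqrt{2 v} = \sqrt{2} \sqrt{v}$)
$E{\left(n,M \right)} = \frac{16}{M}$ ($E{\left(n,M \right)} = \frac{\left(4 + 0\right)^{2}}{M} = \frac{4^{2}}{M} = \frac{16}{M}$)
$\frac{1}{E{\left(J{\left(Y{\left(6,3 \right)} \right)},k{\left(-17 \right)} \right)} - 16232} = \frac{1}{\frac{16}{-5} - 16232} = \frac{1}{16 \left(- \frac{1}{5}\right) - 16232} = \frac{1}{- \frac{16}{5} - 16232} = \frac{1}{- \frac{81176}{5}} = - \frac{5}{81176}$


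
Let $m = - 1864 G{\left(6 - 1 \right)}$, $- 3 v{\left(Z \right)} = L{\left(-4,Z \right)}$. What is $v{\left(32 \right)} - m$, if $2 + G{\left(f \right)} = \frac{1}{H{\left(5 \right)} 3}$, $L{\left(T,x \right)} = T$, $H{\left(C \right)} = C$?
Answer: $- \frac{18012}{5} \approx -3602.4$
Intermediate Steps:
$v{\left(Z \right)} = \frac{4}{3}$ ($v{\left(Z \right)} = \left(- \frac{1}{3}\right) \left(-4\right) = \frac{4}{3}$)
$G{\left(f \right)} = - \frac{29}{15}$ ($G{\left(f \right)} = -2 + \frac{1}{5 \cdot 3} = -2 + \frac{1}{15} = - \frac{29}{15}$)
$m = \frac{54056}{15}$ ($m = \left(-1864\right) \left(- \frac{29}{15}\right) = \frac{54056}{15} \approx 3603.7$)
$v{\left(32 \right)} - m = \frac{4}{3} - \frac{54056}{15} = - \frac{18012}{5}$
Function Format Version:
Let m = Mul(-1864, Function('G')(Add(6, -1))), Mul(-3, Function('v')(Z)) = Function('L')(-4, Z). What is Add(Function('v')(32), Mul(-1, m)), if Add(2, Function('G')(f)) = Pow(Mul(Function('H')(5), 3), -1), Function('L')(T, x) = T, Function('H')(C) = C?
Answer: Rational(-18012, 5) ≈ -3602.4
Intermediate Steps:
Function('v')(Z) = Rational(4, 3) (Function('v')(Z) = Mul(Rational(-1, 3), -4) = Rational(4, 3))
Function('G')(f) = Rational(-29, 15) (Function('G')(f) = Add(-2, Pow(Mul(5, 3), -1)) = Add(-2, Pow(15, -1)) = Add(-2, Rational(1, 15)) = Rational(-29, 15))
m = Rational(54056, 15) (m = Mul(-1864, Rational(-29, 15)) = Rational(54056, 15) ≈ 3603.7)
Add(Function('v')(32), Mul(-1, m)) = Add(Rational(4, 3), Mul(-1, Rational(54056, 15))) = Add(Rational(4, 3), Rational(-54056, 15)) = Rational(-18012, 5)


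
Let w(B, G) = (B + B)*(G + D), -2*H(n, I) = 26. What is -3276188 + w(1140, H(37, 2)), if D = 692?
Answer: -1728068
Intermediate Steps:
H(n, I) = -13 (H(n, I) = -½*26 = -13)
w(B, G) = 2*B*(692 + G) (w(B, G) = (B + B)*(G + 692) = (2*B)*(692 + G) = 2*B*(692 + G))
-3276188 + w(1140, H(37, 2)) = -3276188 + 2*1140*(692 - 13) = -3276188 + 2*1140*679 = -3276188 + 1548120 = -1728068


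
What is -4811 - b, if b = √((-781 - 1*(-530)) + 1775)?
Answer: -4811 - 2*√381 ≈ -4850.0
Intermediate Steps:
b = 2*√381 (b = √((-781 + 530) + 1775) = √(-251 + 1775) = √1524 = 2*√381 ≈ 39.038)
-4811 - b = -4811 - 2*√381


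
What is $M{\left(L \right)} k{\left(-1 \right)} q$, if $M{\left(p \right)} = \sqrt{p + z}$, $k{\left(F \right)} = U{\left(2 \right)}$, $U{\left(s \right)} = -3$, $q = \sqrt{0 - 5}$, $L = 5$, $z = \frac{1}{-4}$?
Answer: $- \frac{3 i \sqrt{95}}{2} \approx - 14.62 i$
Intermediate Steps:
$z = - \frac{1}{4} \approx -0.25$
$q = i \sqrt{5}$ ($q = \sqrt{-5} = i \sqrt{5} \approx 2.2361 i$)
$k{\left(F \right)} = -3$
$M{\left(p \right)} = \sqrt{- \frac{1}{4} + p}$ ($M{\left(p \right)} = \sqrt{p - \frac{1}{4}} = \sqrt{- \frac{1}{4} + p}$)
$M{\left(L \right)} k{\left(-1 \right)} q = \frac{\sqrt{-1 + 4 \cdot 5}}{2} \left(-3\right) i \sqrt{5} = \frac{\sqrt{-1 + 20}}{2} \left(-3\right) i \sqrt{5} = \frac{\sqrt{19}}{2} \left(-3\right) i \sqrt{5} = - \frac{3 \sqrt{19}}{2} i \sqrt{5} = - \frac{3 i \sqrt{95}}{2}$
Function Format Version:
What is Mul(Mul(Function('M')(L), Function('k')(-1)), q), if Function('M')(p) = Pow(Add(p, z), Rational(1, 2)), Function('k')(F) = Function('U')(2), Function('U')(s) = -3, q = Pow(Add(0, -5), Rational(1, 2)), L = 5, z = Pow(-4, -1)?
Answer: Mul(Rational(-3, 2), I, Pow(95, Rational(1, 2))) ≈ Mul(-14.620, I)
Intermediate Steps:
z = Rational(-1, 4) ≈ -0.25000
q = Mul(I, Pow(5, Rational(1, 2))) (q = Pow(-5, Rational(1, 2)) = Mul(I, Pow(5, Rational(1, 2))) ≈ Mul(2.2361, I))
Function('k')(F) = -3
Function('M')(p) = Pow(Add(Rational(-1, 4), p), Rational(1, 2)) (Function('M')(p) = Pow(Add(p, Rational(-1, 4)), Rational(1, 2)) = Pow(Add(Rational(-1, 4), p), Rational(1, 2)))
Mul(Mul(Function('M')(L), Function('k')(-1)), q) = Mul(Mul(Mul(Rational(1, 2), Pow(Add(-1, Mul(4, 5)), Rational(1, 2))), -3), Mul(I, Pow(5, Rational(1, 2)))) = Mul(Mul(Mul(Rational(1, 2), Pow(Add(-1, 20), Rational(1, 2))), -3), Mul(I, Pow(5, Rational(1, 2)))) = Mul(Mul(Mul(Rational(1, 2), Pow(19, Rational(1, 2))), -3), Mul(I, Pow(5, Rational(1, 2)))) = Mul(Mul(Rational(-3, 2), Pow(19, Rational(1, 2))), Mul(I, Pow(5, Rational(1, 2)))) = Mul(Rational(-3, 2), I, Pow(95, Rational(1, 2)))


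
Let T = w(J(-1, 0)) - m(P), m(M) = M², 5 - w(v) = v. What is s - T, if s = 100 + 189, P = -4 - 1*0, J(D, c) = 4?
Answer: 304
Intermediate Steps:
P = -4 (P = -4 + 0 = -4)
w(v) = 5 - v
s = 289
T = -15 (T = (5 - 1*4) - 1*(-4)² = (5 - 4) - 1*16 = 1 - 16 = -15)
s - T = 289 - 1*(-15) = 289 + 15 = 304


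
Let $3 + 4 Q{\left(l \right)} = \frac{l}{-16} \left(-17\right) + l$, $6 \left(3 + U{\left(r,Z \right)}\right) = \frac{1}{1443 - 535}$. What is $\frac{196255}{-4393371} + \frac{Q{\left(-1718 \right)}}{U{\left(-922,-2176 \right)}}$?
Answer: $\frac{84869958222661}{287203449012} \approx 295.5$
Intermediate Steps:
$U{\left(r,Z \right)} = - \frac{16343}{5448}$ ($U{\left(r,Z \right)} = -3 + \frac{1}{6 \left(1443 - 535\right)} = -3 + \frac{1}{6 \cdot 908} = -3 + \frac{1}{6} \cdot \frac{1}{908} = -3 + \frac{1}{5448} = - \frac{16343}{5448}$)
$Q{\left(l \right)} = - \frac{3}{4} + \frac{33 l}{64}$ ($Q{\left(l \right)} = - \frac{3}{4} + \frac{\frac{l}{-16} \left(-17\right) + l}{4} = - \frac{3}{4} + \frac{l \left(- \frac{1}{16}\right) \left(-17\right) + l}{4} = - \frac{3}{4} + \frac{- \frac{l}{16} \left(-17\right) + l}{4} = - \frac{3}{4} + \frac{\frac{17 l}{16} + l}{4} = - \frac{3}{4} + \frac{\frac{33}{16} l}{4} = - \frac{3}{4} + \frac{33 l}{64}$)
$\frac{196255}{-4393371} + \frac{Q{\left(-1718 \right)}}{U{\left(-922,-2176 \right)}} = \frac{196255}{-4393371} + \frac{- \frac{3}{4} + \frac{33}{64} \left(-1718\right)}{- \frac{16343}{5448}} = 196255 \left(- \frac{1}{4393371}\right) + \left(- \frac{3}{4} - \frac{28347}{32}\right) \left(- \frac{5448}{16343}\right) = - \frac{196255}{4393371} - - \frac{19320651}{65372} = - \frac{196255}{4393371} + \frac{19320651}{65372} = \frac{84869958222661}{287203449012}$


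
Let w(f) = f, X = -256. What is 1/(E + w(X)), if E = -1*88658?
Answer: -1/88914 ≈ -1.1247e-5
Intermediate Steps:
E = -88658
1/(E + w(X)) = 1/(-88658 - 256) = 1/(-88914) = -1/88914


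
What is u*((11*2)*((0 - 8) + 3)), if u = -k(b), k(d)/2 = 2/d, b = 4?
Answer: 110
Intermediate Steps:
k(d) = 4/d (k(d) = 2*(2/d) = 4/d)
u = -1 (u = -4/4 = -1*1 = -1)
u*((11*2)*((0 - 8) + 3)) = -11*2*((0 - 8) + 3) = -22*(-8 + 3) = -22*(-5) = -1*(-110) = 110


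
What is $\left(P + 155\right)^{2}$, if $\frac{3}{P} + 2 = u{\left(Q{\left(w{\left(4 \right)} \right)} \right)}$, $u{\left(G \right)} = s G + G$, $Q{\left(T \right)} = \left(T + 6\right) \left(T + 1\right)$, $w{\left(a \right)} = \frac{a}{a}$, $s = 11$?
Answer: $\frac{662187289}{27556} \approx 24031.0$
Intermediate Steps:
$w{\left(a \right)} = 1$
$Q{\left(T \right)} = \left(1 + T\right) \left(6 + T\right)$ ($Q{\left(T \right)} = \left(6 + T\right) \left(1 + T\right) = \left(1 + T\right) \left(6 + T\right)$)
$u{\left(G \right)} = 12 G$ ($u{\left(G \right)} = 11 G + G = 12 G$)
$P = \frac{3}{166}$ ($P = \frac{3}{-2 + 12 \left(6 + 1^{2} + 7 \cdot 1\right)} = \frac{3}{-2 + 12 \left(6 + 1 + 7\right)} = \frac{3}{-2 + 12 \cdot 14} = \frac{3}{-2 + 168} = \frac{3}{166} \approx 0.018072$)
$\left(P + 155\right)^{2} = \left(\frac{3}{166} + 155\right)^{2} = \left(\frac{25733}{166}\right)^{2} = \frac{662187289}{27556}$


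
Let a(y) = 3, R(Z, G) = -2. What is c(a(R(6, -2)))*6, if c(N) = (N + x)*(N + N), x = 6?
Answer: 324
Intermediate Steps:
c(N) = 2*N*(6 + N) (c(N) = (N + 6)*(N + N) = (6 + N)*(2*N) = 2*N*(6 + N))
c(a(R(6, -2)))*6 = (2*3*(6 + 3))*6 = (2*3*9)*6 = 54*6 = 324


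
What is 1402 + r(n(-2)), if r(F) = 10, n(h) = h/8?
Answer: 1412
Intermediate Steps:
n(h) = h/8 (n(h) = h*(1/8) = h/8)
1402 + r(n(-2)) = 1402 + 10 = 1412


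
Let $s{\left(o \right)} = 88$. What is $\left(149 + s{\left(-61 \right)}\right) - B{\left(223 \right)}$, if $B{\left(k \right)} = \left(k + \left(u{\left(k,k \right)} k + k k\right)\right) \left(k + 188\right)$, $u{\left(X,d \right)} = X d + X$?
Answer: $-4598780691$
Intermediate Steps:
$u{\left(X,d \right)} = X + X d$
$B{\left(k \right)} = \left(188 + k\right) \left(k + k^{2} + k^{2} \left(1 + k\right)\right)$ ($B{\left(k \right)} = \left(k + \left(k \left(1 + k\right) k + k k\right)\right) \left(k + 188\right) = \left(k + \left(k^{2} \left(1 + k\right) + k^{2}\right)\right) \left(188 + k\right) = \left(k + \left(k^{2} + k^{2} \left(1 + k\right)\right)\right) \left(188 + k\right) = \left(k + k^{2} + k^{2} \left(1 + k\right)\right) \left(188 + k\right) = \left(188 + k\right) \left(k + k^{2} + k^{2} \left(1 + k\right)\right)$)
$\left(149 + s{\left(-61 \right)}\right) - B{\left(223 \right)} = \left(149 + 88\right) - 223 \left(188 + 223^{3} + 190 \cdot 223^{2} + 377 \cdot 223\right) = 237 - 223 \left(188 + 11089567 + 190 \cdot 49729 + 84071\right) = 237 - 223 \left(188 + 11089567 + 9448510 + 84071\right) = 237 - 223 \cdot 20622336 = 237 - 4598780928 = -4598780691$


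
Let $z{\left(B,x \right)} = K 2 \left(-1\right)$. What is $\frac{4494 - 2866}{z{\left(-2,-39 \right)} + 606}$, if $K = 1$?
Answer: $\frac{407}{151} \approx 2.6954$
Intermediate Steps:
$z{\left(B,x \right)} = -2$ ($z{\left(B,x \right)} = 1 \cdot 2 \left(-1\right) = 2 \left(-1\right) = -2$)
$\frac{4494 - 2866}{z{\left(-2,-39 \right)} + 606} = \frac{4494 - 2866}{-2 + 606} = \frac{1628}{604} = 1628 \cdot \frac{1}{604} = \frac{407}{151}$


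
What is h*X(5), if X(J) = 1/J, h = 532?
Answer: 532/5 ≈ 106.40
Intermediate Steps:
h*X(5) = 532/5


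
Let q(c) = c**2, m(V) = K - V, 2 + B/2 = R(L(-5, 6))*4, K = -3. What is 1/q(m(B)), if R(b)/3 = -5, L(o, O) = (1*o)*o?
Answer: 1/14641 ≈ 6.8301e-5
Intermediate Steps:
L(o, O) = o**2 (L(o, O) = o*o = o**2)
R(b) = -15 (R(b) = 3*(-5) = -15)
B = -124 (B = -4 + 2*(-15*4) = -4 + 2*(-60) = -4 - 120 = -124)
m(V) = -3 - V
1/q(m(B)) = 1/((-3 - 1*(-124))**2) = 1/((-3 + 124)**2) = 1/(121**2) = 1/14641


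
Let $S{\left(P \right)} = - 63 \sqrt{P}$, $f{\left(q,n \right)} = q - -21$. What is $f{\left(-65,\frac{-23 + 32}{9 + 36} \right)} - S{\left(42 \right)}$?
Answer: $-44 + 63 \sqrt{42} \approx 364.29$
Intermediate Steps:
$f{\left(q,n \right)} = 21 + q$ ($f{\left(q,n \right)} = q + 21 = 21 + q$)
$f{\left(-65,\frac{-23 + 32}{9 + 36} \right)} - S{\left(42 \right)} = \left(21 - 65\right) - - 63 \sqrt{42} = -44 + 63 \sqrt{42}$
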